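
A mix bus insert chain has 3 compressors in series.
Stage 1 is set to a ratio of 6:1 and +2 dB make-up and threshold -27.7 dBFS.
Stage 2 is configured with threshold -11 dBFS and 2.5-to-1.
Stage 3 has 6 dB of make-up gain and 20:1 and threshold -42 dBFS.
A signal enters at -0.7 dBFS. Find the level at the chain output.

Stage 1: overshoot 27 dB → 27/6 = 4.5 dB → -23.2 dBFS; +2 dB make-up → -21.2 dBFS.
Stage 2: below threshold (-21.2 ≤ -11); passes unchanged; output -21.2 dBFS.
Stage 3: -21.2 dBFS is 20.8 dB over -42 dBFS; at 20:1 that becomes 1.04 dB over, giving -40.96 dBFS; +6 dB make-up → -34.96 dBFS.

-34.96 dBFS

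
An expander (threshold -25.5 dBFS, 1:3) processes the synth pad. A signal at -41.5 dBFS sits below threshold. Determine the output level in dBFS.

Below threshold, a 1:3 expander applies gain = (3−1)×(T − x) of attenuation.
(3−1) × 16 = 32 dB, so output = -41.5 − 32 = -73.5 dBFS.

-73.5 dBFS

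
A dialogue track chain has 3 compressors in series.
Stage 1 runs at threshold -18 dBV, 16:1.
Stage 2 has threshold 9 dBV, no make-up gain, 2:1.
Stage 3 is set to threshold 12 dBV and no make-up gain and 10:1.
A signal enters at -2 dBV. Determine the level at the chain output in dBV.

Stage 1: overshoot 16 dB → 16/16 = 1 dB → -17 dBV.
Stage 2: -17 dBV ≤ 9 dBV, so stage 2 doesn't engage; output -17 dBV.
Stage 3: below threshold (-17 ≤ 12); passes unchanged; output -17 dBV.

-17 dBV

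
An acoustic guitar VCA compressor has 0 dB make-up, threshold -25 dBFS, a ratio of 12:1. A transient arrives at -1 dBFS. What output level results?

-1 dBFS sits 24 dB over threshold.
The 24 dB excess becomes 2 dB after 12:1 reduction.
That puts the output at -23 dBFS.

-23 dBFS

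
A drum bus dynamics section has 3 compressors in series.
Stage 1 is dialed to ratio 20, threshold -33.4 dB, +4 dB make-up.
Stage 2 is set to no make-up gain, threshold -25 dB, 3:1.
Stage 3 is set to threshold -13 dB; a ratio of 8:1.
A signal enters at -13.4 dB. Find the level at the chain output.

-28.4 dB

Stage 1: -13.4 dB is 20 dB over -33.4 dB; at 20:1 that becomes 1 dB over, giving -32.4 dB; +4 dB make-up → -28.4 dB.
Stage 2: -28.4 dB is at or below the -25 dB threshold — no compression; output -28.4 dB.
Stage 3: -28.4 dB is at or below the -13 dB threshold — no compression; output -28.4 dB.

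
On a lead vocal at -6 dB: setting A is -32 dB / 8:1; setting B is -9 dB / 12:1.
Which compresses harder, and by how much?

A, by 20 dB

A: 26 dB over, compressed to 3.25 dB over, so 22.75 dB of GR.
B: 3 dB over, compressed to 0.25 dB over, so 2.75 dB of GR.
Difference: 20 dB in favour of A.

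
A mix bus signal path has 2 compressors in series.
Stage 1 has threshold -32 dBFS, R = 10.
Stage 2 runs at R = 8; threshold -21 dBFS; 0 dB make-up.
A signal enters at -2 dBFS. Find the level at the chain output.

-29 dBFS

Stage 1: -2 dBFS is 30 dB over -32 dBFS; at 10:1 that becomes 3 dB over, giving -29 dBFS.
Stage 2: -29 dBFS is at or below the -21 dBFS threshold — no compression; output -29 dBFS.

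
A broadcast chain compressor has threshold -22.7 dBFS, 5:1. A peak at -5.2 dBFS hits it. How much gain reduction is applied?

14 dB

Overshoot = -5.2 − (-22.7) = 17.5 dB.
After 5:1 compression the overshoot becomes 17.5/5 = 3.5 dB.
GR = overshoot in − overshoot out = 17.5 − 3.5 = 14 dB.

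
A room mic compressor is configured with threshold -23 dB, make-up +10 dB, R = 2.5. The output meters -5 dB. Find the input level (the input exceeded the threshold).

Remove make-up: -5 − 10 = -15 dB.
The compressed level sits -15 − (-23) = 8 dB over threshold.
Undo the ratio: input overshoot = 8 × 2.5 = 20 dB, giving input = -3 dB.

-3 dB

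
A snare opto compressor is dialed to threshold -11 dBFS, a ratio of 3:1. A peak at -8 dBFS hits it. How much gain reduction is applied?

-8 dBFS exceeds the threshold by 3 dB.
At 3:1, output sits 3/3 = 1 dB above threshold.
Gain reduction = 3 − 1 = 2 dB.

2 dB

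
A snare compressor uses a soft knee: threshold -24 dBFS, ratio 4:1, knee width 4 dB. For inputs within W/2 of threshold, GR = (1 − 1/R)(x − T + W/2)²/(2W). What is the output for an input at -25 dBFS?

-25.09375 dBFS

x − T + W/2 = -25 − (-24) + 2 = 1.
GR = (1 − 1/4) × 1² / 8 = 0.75 × 1 / 8 = 0.09375 dB.
Output = -25 − 0.09375 = -25.09375 dBFS.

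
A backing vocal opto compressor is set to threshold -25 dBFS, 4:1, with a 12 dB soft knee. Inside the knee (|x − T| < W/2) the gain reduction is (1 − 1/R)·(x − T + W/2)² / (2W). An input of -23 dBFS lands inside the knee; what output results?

-25 dBFS

x − T + W/2 = -23 − (-25) + 6 = 8.
GR = (1 − 1/4) × 8² / 24 = 0.75 × 64 / 24 = 2 dB.
Output = -23 − 2 = -25 dBFS.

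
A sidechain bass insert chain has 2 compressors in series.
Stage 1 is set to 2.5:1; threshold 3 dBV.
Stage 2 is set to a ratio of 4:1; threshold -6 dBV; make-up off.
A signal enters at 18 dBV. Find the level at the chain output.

-2.25 dBV

Stage 1: 18 dBV is 15 dB over 3 dBV; at 2.5:1 that becomes 6 dB over, giving 9 dBV.
Stage 2: 9 dBV is 15 dB over -6 dBV; at 4:1 that becomes 3.75 dB over, giving -2.25 dBV.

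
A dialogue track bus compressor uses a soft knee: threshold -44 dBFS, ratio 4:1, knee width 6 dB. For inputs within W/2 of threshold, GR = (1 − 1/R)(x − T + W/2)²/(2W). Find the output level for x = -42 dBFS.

-43.5625 dBFS

x − T + W/2 = -42 − (-44) + 3 = 5.
GR = (1 − 1/4) × 5² / 12 = 0.75 × 25 / 12 = 1.5625 dB.
Output = -42 − 1.5625 = -43.5625 dBFS.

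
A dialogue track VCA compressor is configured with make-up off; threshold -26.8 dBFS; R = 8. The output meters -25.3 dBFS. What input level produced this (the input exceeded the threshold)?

The compressed level sits -25.3 − (-26.8) = 1.5 dB over threshold.
Undo the ratio: input overshoot = 1.5 × 8 = 12 dB, giving input = -14.8 dBFS.

-14.8 dBFS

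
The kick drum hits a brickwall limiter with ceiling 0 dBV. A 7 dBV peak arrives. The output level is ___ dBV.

0 dBV

At ∞:1, everything above 0 dBV is held at the ceiling.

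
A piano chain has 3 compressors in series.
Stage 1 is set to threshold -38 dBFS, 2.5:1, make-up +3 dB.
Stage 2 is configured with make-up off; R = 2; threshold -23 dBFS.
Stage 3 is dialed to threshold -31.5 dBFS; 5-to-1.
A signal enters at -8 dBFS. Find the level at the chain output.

-29.8 dBFS

Stage 1: 30 dB above -38 dBFS, reduced 2.5:1 to 12 dB above → -26 dBFS; +3 dB make-up → -23 dBFS.
Stage 2: -23 dBFS ≤ -23 dBFS, so stage 2 doesn't engage; output -23 dBFS.
Stage 3: 8.5 dB above -31.5 dBFS, reduced 5:1 to 1.7 dB above → -29.8 dBFS.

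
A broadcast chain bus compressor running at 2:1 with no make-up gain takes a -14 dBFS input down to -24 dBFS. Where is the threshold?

-34 dBFS

Let T be the threshold. Output overshoot = (input overshoot)/R, so -24 − T = (-14 − T)/2.
2·(-24 − T) = -14 − T → 1·T = -48 − (-14) = -34.
T = -34/1 = -34 dBFS.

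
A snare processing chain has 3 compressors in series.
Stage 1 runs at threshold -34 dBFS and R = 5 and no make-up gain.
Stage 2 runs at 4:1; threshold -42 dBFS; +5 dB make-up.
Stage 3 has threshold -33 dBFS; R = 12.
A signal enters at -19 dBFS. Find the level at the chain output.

Stage 1: 15 dB above -34 dBFS, reduced 5:1 to 3 dB above → -31 dBFS.
Stage 2: -31 dBFS is 11 dB over -42 dBFS; at 4:1 that becomes 2.75 dB over, giving -39.25 dBFS; +5 dB make-up → -34.25 dBFS.
Stage 3: -34.25 dBFS ≤ -33 dBFS, so stage 3 doesn't engage; output -34.25 dBFS.

-34.25 dBFS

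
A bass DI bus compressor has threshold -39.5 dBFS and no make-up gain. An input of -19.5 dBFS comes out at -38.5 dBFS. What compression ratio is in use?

Input overshoot = -19.5 − (-39.5) = 20 dB; output overshoot = -38.5 − (-39.5) = 1 dB.
Ratio = 20 / 1 = 20.

20:1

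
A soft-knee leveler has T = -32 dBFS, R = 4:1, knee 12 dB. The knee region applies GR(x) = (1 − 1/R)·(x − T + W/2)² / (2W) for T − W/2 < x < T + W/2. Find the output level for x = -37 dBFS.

x − T + W/2 = -37 − (-32) + 6 = 1.
GR = (1 − 1/4) × 1² / 24 = 0.75 × 1 / 24 = 0.03125 dB.
Output = -37 − 0.03125 = -37.03125 dBFS.

-37.03125 dBFS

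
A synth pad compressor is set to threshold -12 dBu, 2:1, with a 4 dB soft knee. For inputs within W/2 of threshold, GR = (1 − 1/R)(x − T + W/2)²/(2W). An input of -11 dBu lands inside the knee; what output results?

x − T + W/2 = -11 − (-12) + 2 = 3.
GR = (1 − 1/2) × 3² / 8 = 0.5 × 9 / 8 = 0.5625 dB.
Output = -11 − 0.5625 = -11.5625 dBu.

-11.5625 dBu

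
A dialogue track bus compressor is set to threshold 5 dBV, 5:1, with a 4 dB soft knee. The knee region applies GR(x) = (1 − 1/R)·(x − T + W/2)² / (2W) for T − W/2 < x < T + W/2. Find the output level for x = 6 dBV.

x − T + W/2 = 6 − 5 + 2 = 3.
GR = (1 − 1/5) × 3² / 8 = 0.8 × 9 / 8 = 0.9 dB.
Output = 6 − 0.9 = 5.1 dBV.

5.1 dBV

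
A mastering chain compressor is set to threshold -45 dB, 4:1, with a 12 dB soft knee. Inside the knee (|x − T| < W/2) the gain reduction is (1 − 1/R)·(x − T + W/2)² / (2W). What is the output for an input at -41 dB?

-44.125 dB

x − T + W/2 = -41 − (-45) + 6 = 10.
GR = (1 − 1/4) × 10² / 24 = 0.75 × 100 / 24 = 3.125 dB.
Output = -41 − 3.125 = -44.125 dB.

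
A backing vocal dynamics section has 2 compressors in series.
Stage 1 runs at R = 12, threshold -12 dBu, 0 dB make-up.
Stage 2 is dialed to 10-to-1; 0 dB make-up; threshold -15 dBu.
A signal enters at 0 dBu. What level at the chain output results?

-14.6 dBu

Stage 1: 12 dB above -12 dBu, reduced 12:1 to 1 dB above → -11 dBu.
Stage 2: 4 dB above -15 dBu, reduced 10:1 to 0.4 dB above → -14.6 dBu.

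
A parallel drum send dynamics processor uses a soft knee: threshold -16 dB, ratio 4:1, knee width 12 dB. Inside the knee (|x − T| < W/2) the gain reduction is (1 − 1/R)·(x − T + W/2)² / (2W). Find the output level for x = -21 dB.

x − T + W/2 = -21 − (-16) + 6 = 1.
GR = (1 − 1/4) × 1² / 24 = 0.75 × 1 / 24 = 0.03125 dB.
Output = -21 − 0.03125 = -21.03125 dB.

-21.03125 dB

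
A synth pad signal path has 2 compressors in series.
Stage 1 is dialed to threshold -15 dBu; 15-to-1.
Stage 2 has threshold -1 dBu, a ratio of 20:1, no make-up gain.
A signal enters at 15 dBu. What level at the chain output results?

Stage 1: 15 dBu is 30 dB over -15 dBu; at 15:1 that becomes 2 dB over, giving -13 dBu.
Stage 2: -13 dBu ≤ -1 dBu, so stage 2 doesn't engage; output -13 dBu.

-13 dBu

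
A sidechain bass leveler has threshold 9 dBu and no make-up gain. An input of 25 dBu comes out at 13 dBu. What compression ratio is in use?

4:1

Input overshoot = 25 − 9 = 16 dB; output overshoot = 13 − 9 = 4 dB.
Ratio = 16 / 4 = 4.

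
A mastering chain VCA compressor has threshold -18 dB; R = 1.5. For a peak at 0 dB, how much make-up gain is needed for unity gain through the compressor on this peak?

Overshoot 18 dB → 18/1.5 = 12 dB after compression, so the compressed level is -18 + 12 = -6 dB.
Make-up = target − compressed = 0 − (-6) = 6 dB.

6 dB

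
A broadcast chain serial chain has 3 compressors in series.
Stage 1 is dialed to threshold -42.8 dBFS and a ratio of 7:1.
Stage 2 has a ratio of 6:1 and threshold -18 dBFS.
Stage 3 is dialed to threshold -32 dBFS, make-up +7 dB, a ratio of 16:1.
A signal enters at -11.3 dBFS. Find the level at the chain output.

Stage 1: -11.3 dBFS is 31.5 dB over -42.8 dBFS; at 7:1 that becomes 4.5 dB over, giving -38.3 dBFS.
Stage 2: below threshold (-38.3 ≤ -18); passes unchanged; output -38.3 dBFS.
Stage 3: below threshold (-38.3 ≤ -32); passes unchanged; make-up brings it to -31.3 dBFS.

-31.3 dBFS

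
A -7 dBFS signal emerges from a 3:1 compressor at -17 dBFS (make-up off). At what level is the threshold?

-22 dBFS

Gain reduction = -7 − (-17) = 10 dB; output overshoot = GR / (R − 1) = 10 / 2 = 5 dB.
Threshold = output − output overshoot = -17 − 5 = -22 dBFS.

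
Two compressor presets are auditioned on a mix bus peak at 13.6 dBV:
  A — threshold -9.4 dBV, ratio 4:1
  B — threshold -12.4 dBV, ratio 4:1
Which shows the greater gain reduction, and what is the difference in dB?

A: overshoot 23 dB → output overshoot 5.75 dB → GR 17.25 dB.
B: overshoot 26 dB → output overshoot 6.5 dB → GR 19.5 dB.
Difference: 2.25 dB in favour of B.

B, by 2.25 dB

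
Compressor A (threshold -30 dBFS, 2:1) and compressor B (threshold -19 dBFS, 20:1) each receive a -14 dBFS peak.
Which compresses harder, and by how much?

A: 16 dB over, compressed to 8 dB over, so 8 dB of GR.
B: 5 dB over, compressed to 0.25 dB over, so 4.75 dB of GR.
A applies 3.25 dB more gain reduction.

A, by 3.25 dB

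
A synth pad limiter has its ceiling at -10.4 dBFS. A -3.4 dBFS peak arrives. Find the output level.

-10.4 dBFS

At ∞:1, everything above -10.4 dBFS is held at the ceiling.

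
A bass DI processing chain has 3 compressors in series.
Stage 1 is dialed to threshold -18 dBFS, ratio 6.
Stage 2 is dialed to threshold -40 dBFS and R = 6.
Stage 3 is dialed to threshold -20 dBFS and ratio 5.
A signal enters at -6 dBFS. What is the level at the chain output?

Stage 1: -6 dBFS is 12 dB over -18 dBFS; at 6:1 that becomes 2 dB over, giving -16 dBFS.
Stage 2: 24 dB above -40 dBFS, reduced 6:1 to 4 dB above → -36 dBFS.
Stage 3: -36 dBFS is at or below the -20 dBFS threshold — no compression; output -36 dBFS.

-36 dBFS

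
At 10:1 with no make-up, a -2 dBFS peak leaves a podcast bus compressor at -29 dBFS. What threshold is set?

-32 dBFS

Let T be the threshold. Output overshoot = (input overshoot)/R, so -29 − T = (-2 − T)/10.
10·(-29 − T) = -2 − T → 9·T = -290 − (-2) = -288.
T = -288/9 = -32 dBFS.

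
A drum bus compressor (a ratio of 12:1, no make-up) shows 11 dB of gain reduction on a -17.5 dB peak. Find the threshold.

-29.5 dB

Input is 12 dB above T (since output overshoot × R = input overshoot: (-28.5 − T)·12 = -17.5 − T gives T = -29.5 dB).
Check: -29.5 + (-17.5 − (-29.5))/12 = -29.5 + 1 = -28.5 dB. ✓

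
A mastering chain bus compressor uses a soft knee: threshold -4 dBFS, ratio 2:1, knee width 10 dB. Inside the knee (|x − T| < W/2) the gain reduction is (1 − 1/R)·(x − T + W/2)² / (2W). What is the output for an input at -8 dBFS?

-8.025 dBFS

x − T + W/2 = -8 − (-4) + 5 = 1.
GR = (1 − 1/2) × 1² / 20 = 0.5 × 1 / 20 = 0.025 dB.
Output = -8 − 0.025 = -8.025 dBFS.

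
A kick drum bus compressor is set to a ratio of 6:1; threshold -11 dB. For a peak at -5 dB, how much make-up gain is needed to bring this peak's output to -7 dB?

Overshoot 6 dB → 6/6 = 1 dB after compression, so the compressed level is -11 + 1 = -10 dB.
Make-up = target − compressed = -7 − (-10) = 3 dB.

3 dB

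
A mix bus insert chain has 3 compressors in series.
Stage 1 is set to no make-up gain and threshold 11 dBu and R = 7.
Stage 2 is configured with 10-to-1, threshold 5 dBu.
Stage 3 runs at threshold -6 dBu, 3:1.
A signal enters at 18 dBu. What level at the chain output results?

Stage 1: overshoot 7 dB → 7/7 = 1 dB → 12 dBu.
Stage 2: 12 dBu is 7 dB over 5 dBu; at 10:1 that becomes 0.7 dB over, giving 5.7 dBu.
Stage 3: 5.7 dBu is 11.7 dB over -6 dBu; at 3:1 that becomes 3.9 dB over, giving -2.1 dBu.

-2.1 dBu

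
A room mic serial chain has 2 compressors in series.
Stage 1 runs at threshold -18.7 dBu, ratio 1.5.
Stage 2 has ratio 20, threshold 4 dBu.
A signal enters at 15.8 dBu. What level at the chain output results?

4.015 dBu

Stage 1: 15.8 dBu is 34.5 dB over -18.7 dBu; at 1.5:1 that becomes 23 dB over, giving 4.3 dBu.
Stage 2: 4.3 dBu is 0.3 dB over 4 dBu; at 20:1 that becomes 0.015 dB over, giving 4.015 dBu.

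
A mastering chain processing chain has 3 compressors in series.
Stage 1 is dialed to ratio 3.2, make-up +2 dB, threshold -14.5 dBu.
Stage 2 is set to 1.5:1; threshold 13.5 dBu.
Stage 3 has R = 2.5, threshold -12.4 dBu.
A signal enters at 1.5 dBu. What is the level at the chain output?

-10.44 dBu

Stage 1: 1.5 dBu is 16 dB over -14.5 dBu; at 3.2:1 that becomes 5 dB over, giving -9.5 dBu; +2 dB make-up → -7.5 dBu.
Stage 2: -7.5 dBu is at or below the 13.5 dBu threshold — no compression; output -7.5 dBu.
Stage 3: overshoot 4.9 dB → 4.9/2.5 = 1.96 dB → -10.44 dBu.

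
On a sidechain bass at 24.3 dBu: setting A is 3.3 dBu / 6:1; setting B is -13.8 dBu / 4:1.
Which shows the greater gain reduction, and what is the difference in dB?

A: overshoot 21 dB → output overshoot 3.5 dB → GR 17.5 dB.
B: overshoot 38.1 dB → output overshoot 9.525 dB → GR 28.575 dB.
B applies 11.075 dB more gain reduction.

B, by 11.075 dB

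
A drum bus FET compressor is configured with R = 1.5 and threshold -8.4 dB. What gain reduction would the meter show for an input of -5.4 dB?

1 dB

-5.4 dB exceeds the threshold by 3 dB.
At 1.5:1, output sits 3/1.5 = 2 dB above threshold.
So the signal is attenuated by 3 − 2 = 1 dB.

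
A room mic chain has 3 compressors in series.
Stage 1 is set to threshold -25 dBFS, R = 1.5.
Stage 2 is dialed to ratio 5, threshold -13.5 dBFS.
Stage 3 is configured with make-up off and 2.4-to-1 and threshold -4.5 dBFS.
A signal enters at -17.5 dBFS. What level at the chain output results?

-20 dBFS

Stage 1: overshoot 7.5 dB → 7.5/1.5 = 5 dB → -20 dBFS.
Stage 2: -20 dBFS is at or below the -13.5 dBFS threshold — no compression; output -20 dBFS.
Stage 3: -20 dBFS ≤ -4.5 dBFS, so stage 3 doesn't engage; output -20 dBFS.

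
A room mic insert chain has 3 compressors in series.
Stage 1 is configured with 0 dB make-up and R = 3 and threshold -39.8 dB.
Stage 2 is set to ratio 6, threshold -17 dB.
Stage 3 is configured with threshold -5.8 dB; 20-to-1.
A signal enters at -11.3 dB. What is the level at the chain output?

-30.3 dB

Stage 1: -11.3 dB is 28.5 dB over -39.8 dB; at 3:1 that becomes 9.5 dB over, giving -30.3 dB.
Stage 2: -30.3 dB ≤ -17 dB, so stage 2 doesn't engage; output -30.3 dB.
Stage 3: -30.3 dB ≤ -5.8 dB, so stage 3 doesn't engage; output -30.3 dB.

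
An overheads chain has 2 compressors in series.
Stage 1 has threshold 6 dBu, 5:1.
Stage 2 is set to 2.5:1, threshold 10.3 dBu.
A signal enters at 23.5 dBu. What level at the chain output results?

9.5 dBu

Stage 1: overshoot 17.5 dB → 17.5/5 = 3.5 dB → 9.5 dBu.
Stage 2: 9.5 dBu ≤ 10.3 dBu, so stage 2 doesn't engage; output 9.5 dBu.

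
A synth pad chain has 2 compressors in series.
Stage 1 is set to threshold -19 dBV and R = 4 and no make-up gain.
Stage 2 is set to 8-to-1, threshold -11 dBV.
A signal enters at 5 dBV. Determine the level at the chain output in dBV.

-13 dBV

Stage 1: 5 dBV is 24 dB over -19 dBV; at 4:1 that becomes 6 dB over, giving -13 dBV.
Stage 2: -13 dBV ≤ -11 dBV, so stage 2 doesn't engage; output -13 dBV.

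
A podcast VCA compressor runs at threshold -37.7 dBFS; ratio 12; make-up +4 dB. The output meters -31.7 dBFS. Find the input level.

-13.7 dBFS

Remove make-up: -31.7 − 4 = -35.7 dBFS.
The compressed level sits -35.7 − (-37.7) = 2 dB over threshold.
Input overshoot = R × output overshoot = 24 dB → input = -37.7 + 24 = -13.7 dBFS.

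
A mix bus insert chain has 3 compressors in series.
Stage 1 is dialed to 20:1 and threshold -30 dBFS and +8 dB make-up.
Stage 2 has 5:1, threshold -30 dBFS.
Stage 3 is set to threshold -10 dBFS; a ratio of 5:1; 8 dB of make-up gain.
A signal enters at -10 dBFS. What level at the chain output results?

Stage 1: -10 dBFS is 20 dB over -30 dBFS; at 20:1 that becomes 1 dB over, giving -29 dBFS; +8 dB make-up → -21 dBFS.
Stage 2: overshoot 9 dB → 9/5 = 1.8 dB → -28.2 dBFS.
Stage 3: -28.2 dBFS ≤ -10 dBFS, so stage 3 doesn't engage; make-up brings it to -20.2 dBFS.

-20.2 dBFS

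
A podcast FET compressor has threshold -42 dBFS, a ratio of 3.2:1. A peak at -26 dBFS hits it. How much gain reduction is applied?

Overshoot = -26 − (-42) = 16 dB.
A 3.2:1 ratio leaves 5 dB of that excess.
So the signal is attenuated by 16 − 5 = 11 dB.

11 dB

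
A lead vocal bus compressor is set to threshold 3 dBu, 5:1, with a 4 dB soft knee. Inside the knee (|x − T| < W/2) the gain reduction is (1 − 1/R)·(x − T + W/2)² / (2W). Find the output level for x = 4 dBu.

3.1 dBu

x − T + W/2 = 4 − 3 + 2 = 3.
GR = (1 − 1/5) × 3² / 8 = 0.8 × 9 / 8 = 0.9 dB.
Output = 4 − 0.9 = 3.1 dBu.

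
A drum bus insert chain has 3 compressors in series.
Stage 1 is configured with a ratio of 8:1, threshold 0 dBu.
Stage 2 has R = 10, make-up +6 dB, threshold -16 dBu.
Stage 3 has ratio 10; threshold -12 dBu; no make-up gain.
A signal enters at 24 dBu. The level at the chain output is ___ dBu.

-11.61 dBu

Stage 1: 24 dB above 0 dBu, reduced 8:1 to 3 dB above → 3 dBu.
Stage 2: 19 dB above -16 dBu, reduced 10:1 to 1.9 dB above → -14.1 dBu; +6 dB make-up → -8.1 dBu.
Stage 3: overshoot 3.9 dB → 3.9/10 = 0.39 dB → -11.61 dBu.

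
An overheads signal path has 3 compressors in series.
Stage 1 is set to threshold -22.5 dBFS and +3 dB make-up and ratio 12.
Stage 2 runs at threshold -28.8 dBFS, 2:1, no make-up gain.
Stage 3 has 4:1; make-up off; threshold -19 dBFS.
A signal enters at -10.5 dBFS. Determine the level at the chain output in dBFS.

Stage 1: overshoot 12 dB → 12/12 = 1 dB → -21.5 dBFS; +3 dB make-up → -18.5 dBFS.
Stage 2: 10.3 dB above -28.8 dBFS, reduced 2:1 to 5.15 dB above → -23.65 dBFS.
Stage 3: below threshold (-23.65 ≤ -19); passes unchanged; output -23.65 dBFS.

-23.65 dBFS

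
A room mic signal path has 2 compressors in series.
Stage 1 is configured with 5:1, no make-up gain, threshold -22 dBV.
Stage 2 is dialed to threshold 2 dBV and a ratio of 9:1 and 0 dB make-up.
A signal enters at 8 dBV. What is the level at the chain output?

Stage 1: overshoot 30 dB → 30/5 = 6 dB → -16 dBV.
Stage 2: below threshold (-16 ≤ 2); passes unchanged; output -16 dBV.

-16 dBV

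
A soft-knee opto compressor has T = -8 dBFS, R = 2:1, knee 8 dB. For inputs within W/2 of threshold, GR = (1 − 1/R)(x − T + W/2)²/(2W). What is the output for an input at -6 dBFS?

x − T + W/2 = -6 − (-8) + 4 = 6.
GR = (1 − 1/2) × 6² / 16 = 0.5 × 36 / 16 = 1.125 dB.
Output = -6 − 1.125 = -7.125 dBFS.

-7.125 dBFS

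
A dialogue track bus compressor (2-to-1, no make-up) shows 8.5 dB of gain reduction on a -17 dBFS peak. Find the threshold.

-34 dBFS

Let T be the threshold. Output overshoot = (input overshoot)/R, so -25.5 − T = (-17 − T)/2.
2·(-25.5 − T) = -17 − T → 1·T = -51 − (-17) = -34.
T = -34/1 = -34 dBFS.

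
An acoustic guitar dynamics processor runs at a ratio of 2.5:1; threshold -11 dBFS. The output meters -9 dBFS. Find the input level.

That's 2 dB above the -11 dBFS threshold.
Input overshoot = R × output overshoot = 5 dB → input = -11 + 5 = -6 dBFS.

-6 dBFS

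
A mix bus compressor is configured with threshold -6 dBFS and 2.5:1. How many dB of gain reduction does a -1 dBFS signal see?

Overshoot = -1 − (-6) = 5 dB.
At 2.5:1, output sits 5/2.5 = 2 dB above threshold.
So the signal is attenuated by 5 − 2 = 3 dB.

3 dB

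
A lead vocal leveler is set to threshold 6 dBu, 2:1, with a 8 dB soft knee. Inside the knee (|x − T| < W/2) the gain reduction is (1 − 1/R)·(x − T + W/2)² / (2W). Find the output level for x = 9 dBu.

x − T + W/2 = 9 − 6 + 4 = 7.
GR = (1 − 1/2) × 7² / 16 = 0.5 × 49 / 16 = 1.53125 dB.
Output = 9 − 1.53125 = 7.46875 dBu.

7.46875 dBu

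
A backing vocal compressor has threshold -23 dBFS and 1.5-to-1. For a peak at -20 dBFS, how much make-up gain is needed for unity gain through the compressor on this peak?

Overshoot 3 dB → 3/1.5 = 2 dB after compression, so the compressed level is -23 + 2 = -21 dBFS.
Make-up = target − compressed = -20 − (-21) = 1 dB.

1 dB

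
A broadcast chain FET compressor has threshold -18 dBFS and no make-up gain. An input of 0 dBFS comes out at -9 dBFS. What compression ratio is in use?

Input overshoot = 0 − (-18) = 18 dB; output overshoot = -9 − (-18) = 9 dB.
Ratio = 18 / 9 = 2.

2:1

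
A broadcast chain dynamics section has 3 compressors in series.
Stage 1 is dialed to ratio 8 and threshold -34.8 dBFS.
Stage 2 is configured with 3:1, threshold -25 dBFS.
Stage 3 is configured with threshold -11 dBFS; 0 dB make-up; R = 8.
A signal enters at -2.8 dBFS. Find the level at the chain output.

-30.8 dBFS

Stage 1: overshoot 32 dB → 32/8 = 4 dB → -30.8 dBFS.
Stage 2: below threshold (-30.8 ≤ -25); passes unchanged; output -30.8 dBFS.
Stage 3: -30.8 dBFS ≤ -11 dBFS, so stage 3 doesn't engage; output -30.8 dBFS.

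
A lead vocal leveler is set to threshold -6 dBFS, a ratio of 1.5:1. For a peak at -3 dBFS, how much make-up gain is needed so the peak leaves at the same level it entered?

1 dB

Without make-up, output = threshold + overshoot/1.5 = -6 + 2 = -4 dBFS.
Gap to target: 1 dB.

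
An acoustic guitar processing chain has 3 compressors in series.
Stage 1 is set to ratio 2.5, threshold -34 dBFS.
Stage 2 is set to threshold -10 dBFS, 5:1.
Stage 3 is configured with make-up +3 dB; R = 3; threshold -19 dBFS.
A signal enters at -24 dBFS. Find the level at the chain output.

Stage 1: 10 dB above -34 dBFS, reduced 2.5:1 to 4 dB above → -30 dBFS.
Stage 2: -30 dBFS is at or below the -10 dBFS threshold — no compression; output -30 dBFS.
Stage 3: below threshold (-30 ≤ -19); passes unchanged; make-up brings it to -27 dBFS.

-27 dBFS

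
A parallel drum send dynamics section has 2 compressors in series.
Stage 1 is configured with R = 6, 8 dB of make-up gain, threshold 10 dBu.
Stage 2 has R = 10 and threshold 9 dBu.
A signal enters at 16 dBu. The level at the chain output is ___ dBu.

10 dBu

Stage 1: overshoot 6 dB → 6/6 = 1 dB → 11 dBu; +8 dB make-up → 19 dBu.
Stage 2: overshoot 10 dB → 10/10 = 1 dB → 10 dBu.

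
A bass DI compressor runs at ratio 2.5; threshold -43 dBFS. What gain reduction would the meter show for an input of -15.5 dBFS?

The signal is 27.5 dB above threshold.
A 2.5:1 ratio leaves 11 dB of that excess.
Gain reduction = 27.5 − 11 = 16.5 dB.

16.5 dB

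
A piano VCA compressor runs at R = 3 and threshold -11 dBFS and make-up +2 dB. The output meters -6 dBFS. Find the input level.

Stripping the +2 dB make-up gives -8 dBFS at the gain stage.
Post-compression overshoot = -8 − (-11) = 3 dB.
Before 3:1 compression the overshoot was 3 × 3 = 9 dB, so input = -11 + 9 = -2 dBFS.

-2 dBFS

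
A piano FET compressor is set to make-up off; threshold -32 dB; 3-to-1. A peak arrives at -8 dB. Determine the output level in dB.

-8 dB sits 24 dB over threshold.
At 3:1 the overshoot is divided by 3, leaving 8 dB above threshold.
Output = -32 + 8 = -24 dB.

-24 dB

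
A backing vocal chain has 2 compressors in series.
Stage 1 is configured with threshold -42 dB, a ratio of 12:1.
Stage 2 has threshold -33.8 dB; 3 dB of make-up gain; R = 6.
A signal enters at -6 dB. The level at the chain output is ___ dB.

Stage 1: overshoot 36 dB → 36/12 = 3 dB → -39 dB.
Stage 2: below threshold (-39 ≤ -33.8); passes unchanged; make-up brings it to -36 dB.

-36 dB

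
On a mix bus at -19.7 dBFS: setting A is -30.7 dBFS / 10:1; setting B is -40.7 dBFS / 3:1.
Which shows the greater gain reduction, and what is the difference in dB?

B, by 4.1 dB

A: overshoot 11 dB → output overshoot 1.1 dB → GR 9.9 dB.
B: overshoot 21 dB → output overshoot 7 dB → GR 14 dB.
Difference: 4.1 dB in favour of B.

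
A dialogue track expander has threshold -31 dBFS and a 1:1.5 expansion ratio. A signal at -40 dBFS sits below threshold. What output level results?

Below threshold, a 1:1.5 expander applies gain = (1.5−1)×(T − x) of attenuation.
(1.5−1) × 9 = 4.5 dB, so output = -40 − 4.5 = -44.5 dBFS.

-44.5 dBFS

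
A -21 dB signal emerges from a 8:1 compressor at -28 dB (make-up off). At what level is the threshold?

Let T be the threshold. Output overshoot = (input overshoot)/R, so -28 − T = (-21 − T)/8.
8·(-28 − T) = -21 − T → 7·T = -224 − (-21) = -203.
T = -203/7 = -29 dB.

-29 dB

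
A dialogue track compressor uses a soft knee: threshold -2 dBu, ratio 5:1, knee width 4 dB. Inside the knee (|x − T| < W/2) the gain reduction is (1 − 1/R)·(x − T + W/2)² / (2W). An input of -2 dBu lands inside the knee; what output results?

-2.4 dBu

x − T + W/2 = -2 − (-2) + 2 = 2.
GR = (1 − 1/5) × 2² / 8 = 0.8 × 4 / 8 = 0.4 dB.
Output = -2 − 0.4 = -2.4 dBu.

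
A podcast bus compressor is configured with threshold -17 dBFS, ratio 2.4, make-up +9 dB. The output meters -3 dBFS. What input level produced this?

-5 dBFS

Stripping the +9 dB make-up gives -12 dBFS at the gain stage.
The compressed level sits -12 − (-17) = 5 dB over threshold.
Before 2.4:1 compression the overshoot was 5 × 2.4 = 12 dB, so input = -17 + 12 = -5 dBFS.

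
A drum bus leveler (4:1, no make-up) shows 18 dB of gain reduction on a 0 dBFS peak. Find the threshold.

-24 dBFS

Gain reduction = 0 − (-18) = 18 dB; output overshoot = GR / (R − 1) = 18 / 3 = 6 dB.
Threshold = output − output overshoot = -18 − 6 = -24 dBFS.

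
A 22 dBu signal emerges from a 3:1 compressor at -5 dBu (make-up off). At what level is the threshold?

-18.5 dBu

Let T be the threshold. Output overshoot = (input overshoot)/R, so -5 − T = (22 − T)/3.
3·(-5 − T) = 22 − T → 2·T = -15 − 22 = -37.
T = -37/2 = -18.5 dBu.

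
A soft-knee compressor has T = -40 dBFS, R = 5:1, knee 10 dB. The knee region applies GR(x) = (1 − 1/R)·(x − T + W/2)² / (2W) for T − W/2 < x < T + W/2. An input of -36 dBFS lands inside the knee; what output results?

-39.24 dBFS

x − T + W/2 = -36 − (-40) + 5 = 9.
GR = (1 − 1/5) × 9² / 20 = 0.8 × 81 / 20 = 3.24 dB.
Output = -36 − 3.24 = -39.24 dBFS.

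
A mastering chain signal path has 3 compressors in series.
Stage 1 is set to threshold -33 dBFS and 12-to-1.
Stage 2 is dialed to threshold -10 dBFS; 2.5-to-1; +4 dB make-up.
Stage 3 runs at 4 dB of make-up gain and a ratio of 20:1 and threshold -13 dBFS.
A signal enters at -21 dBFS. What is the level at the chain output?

Stage 1: overshoot 12 dB → 12/12 = 1 dB → -32 dBFS.
Stage 2: -32 dBFS is at or below the -10 dBFS threshold — no compression; make-up brings it to -28 dBFS.
Stage 3: -28 dBFS ≤ -13 dBFS, so stage 3 doesn't engage; make-up brings it to -24 dBFS.

-24 dBFS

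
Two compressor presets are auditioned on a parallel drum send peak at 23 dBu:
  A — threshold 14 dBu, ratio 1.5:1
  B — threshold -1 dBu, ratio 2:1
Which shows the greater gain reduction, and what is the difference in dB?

A: overshoot 9 dB → output overshoot 6 dB → GR 3 dB.
B: overshoot 24 dB → output overshoot 12 dB → GR 12 dB.
Difference: 9 dB in favour of B.

B, by 9 dB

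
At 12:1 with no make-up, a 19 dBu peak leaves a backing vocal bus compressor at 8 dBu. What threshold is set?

7 dBu

Input is 12 dB above T (since output overshoot × R = input overshoot: (8 − T)·12 = 19 − T gives T = 7 dBu).
Check: 7 + (19 − 7)/12 = 7 + 1 = 8 dBu. ✓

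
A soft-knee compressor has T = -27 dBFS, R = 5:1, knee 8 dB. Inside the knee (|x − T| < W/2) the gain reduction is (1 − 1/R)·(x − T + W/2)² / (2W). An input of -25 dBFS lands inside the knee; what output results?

-26.8 dBFS

x − T + W/2 = -25 − (-27) + 4 = 6.
GR = (1 − 1/5) × 6² / 16 = 0.8 × 36 / 16 = 1.8 dB.
Output = -25 − 1.8 = -26.8 dBFS.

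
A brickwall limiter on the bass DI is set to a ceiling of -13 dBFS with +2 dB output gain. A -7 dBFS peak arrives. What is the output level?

The limiter clamps the peak to its -13 dBFS ceiling.
Output gain then adds 2 dB: -13 + 2 = -11 dBFS.

-11 dBFS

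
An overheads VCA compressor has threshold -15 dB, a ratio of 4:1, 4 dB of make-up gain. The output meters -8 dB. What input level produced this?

-3 dB

Before make-up, the level was -8 − 4 = -12 dB.
The compressed level sits -12 − (-15) = 3 dB over threshold.
Input overshoot = R × output overshoot = 12 dB → input = -15 + 12 = -3 dB.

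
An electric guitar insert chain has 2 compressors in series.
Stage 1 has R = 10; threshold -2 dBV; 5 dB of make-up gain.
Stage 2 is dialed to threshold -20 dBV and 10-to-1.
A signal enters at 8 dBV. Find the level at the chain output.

-17.6 dBV

Stage 1: overshoot 10 dB → 10/10 = 1 dB → -1 dBV; +5 dB make-up → 4 dBV.
Stage 2: 24 dB above -20 dBV, reduced 10:1 to 2.4 dB above → -17.6 dBV.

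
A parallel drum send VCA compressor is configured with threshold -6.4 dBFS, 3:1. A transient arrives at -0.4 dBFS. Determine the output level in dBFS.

-4.4 dBFS

-0.4 dBFS sits 6 dB over threshold.
3:1 compression reduces that to 6/3 = 2 dB over.
That puts the output at -4.4 dBFS.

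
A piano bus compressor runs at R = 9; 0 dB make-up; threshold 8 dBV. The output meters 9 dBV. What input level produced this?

17 dBV

Post-compression overshoot = 9 − 8 = 1 dB.
Before 9:1 compression the overshoot was 1 × 9 = 9 dB, so input = 8 + 9 = 17 dBV.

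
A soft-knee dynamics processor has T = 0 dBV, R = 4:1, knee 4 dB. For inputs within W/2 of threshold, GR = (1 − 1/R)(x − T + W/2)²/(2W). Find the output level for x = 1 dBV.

x − T + W/2 = 1 − 0 + 2 = 3.
GR = (1 − 1/4) × 3² / 8 = 0.75 × 9 / 8 = 0.84375 dB.
Output = 1 − 0.84375 = 0.15625 dBV.

0.15625 dBV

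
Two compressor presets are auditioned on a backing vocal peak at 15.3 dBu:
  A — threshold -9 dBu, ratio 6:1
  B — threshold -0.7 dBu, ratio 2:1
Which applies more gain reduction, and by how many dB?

A, by 12.25 dB

A: 24.3 dB over, compressed to 4.05 dB over, so 20.25 dB of GR.
B: 16 dB over, compressed to 8 dB over, so 8 dB of GR.
A applies 12.25 dB more gain reduction.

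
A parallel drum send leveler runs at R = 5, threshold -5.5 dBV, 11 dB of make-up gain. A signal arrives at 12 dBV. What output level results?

9 dBV

The input is 17.5 dB above the -5.5 dBV threshold.
The 17.5 dB excess becomes 3.5 dB after 5:1 reduction.
Output = -5.5 + 3.5 = -2 dBV; make-up adds 11 dB, giving 9 dBV.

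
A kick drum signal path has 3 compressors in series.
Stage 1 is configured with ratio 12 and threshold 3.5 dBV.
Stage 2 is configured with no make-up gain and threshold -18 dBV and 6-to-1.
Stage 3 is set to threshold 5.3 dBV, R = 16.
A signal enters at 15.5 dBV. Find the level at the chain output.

Stage 1: overshoot 12 dB → 12/12 = 1 dB → 4.5 dBV.
Stage 2: 4.5 dBV is 22.5 dB over -18 dBV; at 6:1 that becomes 3.75 dB over, giving -14.25 dBV.
Stage 3: -14.25 dBV is at or below the 5.3 dBV threshold — no compression; output -14.25 dBV.

-14.25 dBV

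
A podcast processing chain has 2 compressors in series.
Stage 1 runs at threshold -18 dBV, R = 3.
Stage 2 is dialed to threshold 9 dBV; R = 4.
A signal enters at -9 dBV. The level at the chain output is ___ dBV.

-15 dBV

Stage 1: -9 dBV is 9 dB over -18 dBV; at 3:1 that becomes 3 dB over, giving -15 dBV.
Stage 2: below threshold (-15 ≤ 9); passes unchanged; output -15 dBV.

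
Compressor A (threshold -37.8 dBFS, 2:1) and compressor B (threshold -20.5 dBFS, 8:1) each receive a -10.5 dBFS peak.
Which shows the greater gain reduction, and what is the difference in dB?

A, by 4.9 dB

A: 27.3 dB over, compressed to 13.65 dB over, so 13.65 dB of GR.
B: 10 dB over, compressed to 1.25 dB over, so 8.75 dB of GR.
A applies 4.9 dB more gain reduction.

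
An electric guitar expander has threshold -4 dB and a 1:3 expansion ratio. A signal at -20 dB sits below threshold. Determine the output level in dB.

-52 dB

Undershoot = (-4) − (-20) = 16 dB.
At 1:3, that expands to 48 dB under threshold.
Output = -4 − 48 = -52 dB.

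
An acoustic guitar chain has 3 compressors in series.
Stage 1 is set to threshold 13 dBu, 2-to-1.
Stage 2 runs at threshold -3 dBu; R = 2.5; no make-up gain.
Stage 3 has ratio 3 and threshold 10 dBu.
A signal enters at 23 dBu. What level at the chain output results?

5.4 dBu

Stage 1: overshoot 10 dB → 10/2 = 5 dB → 18 dBu.
Stage 2: 18 dBu is 21 dB over -3 dBu; at 2.5:1 that becomes 8.4 dB over, giving 5.4 dBu.
Stage 3: 5.4 dBu ≤ 10 dBu, so stage 3 doesn't engage; output 5.4 dBu.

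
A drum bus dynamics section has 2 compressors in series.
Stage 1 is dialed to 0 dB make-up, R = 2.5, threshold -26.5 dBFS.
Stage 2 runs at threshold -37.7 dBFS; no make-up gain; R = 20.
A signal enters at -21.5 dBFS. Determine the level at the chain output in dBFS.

Stage 1: overshoot 5 dB → 5/2.5 = 2 dB → -24.5 dBFS.
Stage 2: -24.5 dBFS is 13.2 dB over -37.7 dBFS; at 20:1 that becomes 0.66 dB over, giving -37.04 dBFS.

-37.04 dBFS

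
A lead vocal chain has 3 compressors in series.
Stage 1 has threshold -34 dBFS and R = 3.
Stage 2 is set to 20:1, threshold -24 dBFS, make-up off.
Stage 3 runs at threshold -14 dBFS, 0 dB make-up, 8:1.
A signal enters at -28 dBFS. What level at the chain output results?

-32 dBFS

Stage 1: overshoot 6 dB → 6/3 = 2 dB → -32 dBFS.
Stage 2: -32 dBFS ≤ -24 dBFS, so stage 2 doesn't engage; output -32 dBFS.
Stage 3: -32 dBFS ≤ -14 dBFS, so stage 3 doesn't engage; output -32 dBFS.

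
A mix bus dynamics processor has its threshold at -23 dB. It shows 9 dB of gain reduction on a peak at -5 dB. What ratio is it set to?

Input overshoot = -5 − (-23) = 18 dB.
Output overshoot = 18 − 9 = 9 dB.
Ratio = input overshoot / output overshoot = 18 / 9 = 2.

2:1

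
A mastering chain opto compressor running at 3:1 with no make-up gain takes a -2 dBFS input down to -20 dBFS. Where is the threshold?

Let T be the threshold. Output overshoot = (input overshoot)/R, so -20 − T = (-2 − T)/3.
3·(-20 − T) = -2 − T → 2·T = -60 − (-2) = -58.
T = -58/2 = -29 dBFS.

-29 dBFS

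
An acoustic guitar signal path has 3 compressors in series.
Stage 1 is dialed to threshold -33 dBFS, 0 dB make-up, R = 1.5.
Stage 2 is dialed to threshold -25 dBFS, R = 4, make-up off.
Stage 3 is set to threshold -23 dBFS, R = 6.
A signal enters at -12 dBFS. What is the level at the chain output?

Stage 1: overshoot 21 dB → 21/1.5 = 14 dB → -19 dBFS.
Stage 2: overshoot 6 dB → 6/4 = 1.5 dB → -23.5 dBFS.
Stage 3: below threshold (-23.5 ≤ -23); passes unchanged; output -23.5 dBFS.

-23.5 dBFS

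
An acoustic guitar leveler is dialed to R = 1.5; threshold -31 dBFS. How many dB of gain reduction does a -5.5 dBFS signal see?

8.5 dB

The signal is 25.5 dB above threshold.
At 1.5:1, output sits 25.5/1.5 = 17 dB above threshold.
So the signal is attenuated by 25.5 − 17 = 8.5 dB.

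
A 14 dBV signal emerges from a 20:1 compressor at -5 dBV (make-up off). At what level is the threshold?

Let T be the threshold. Output overshoot = (input overshoot)/R, so -5 − T = (14 − T)/20.
20·(-5 − T) = 14 − T → 19·T = -100 − 14 = -114.
T = -114/19 = -6 dBV.

-6 dBV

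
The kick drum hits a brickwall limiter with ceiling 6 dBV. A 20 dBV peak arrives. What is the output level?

The limiter clamps the peak to its 6 dBV ceiling.

6 dBV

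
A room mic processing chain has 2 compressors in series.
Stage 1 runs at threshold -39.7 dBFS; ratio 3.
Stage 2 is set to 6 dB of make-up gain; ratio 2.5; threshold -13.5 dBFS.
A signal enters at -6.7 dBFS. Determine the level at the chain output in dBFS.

-22.7 dBFS

Stage 1: -6.7 dBFS is 33 dB over -39.7 dBFS; at 3:1 that becomes 11 dB over, giving -28.7 dBFS.
Stage 2: -28.7 dBFS ≤ -13.5 dBFS, so stage 2 doesn't engage; make-up brings it to -22.7 dBFS.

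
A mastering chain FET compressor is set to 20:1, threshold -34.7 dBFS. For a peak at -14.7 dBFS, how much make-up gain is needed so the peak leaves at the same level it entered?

Overshoot 20 dB → 20/20 = 1 dB after compression, so the compressed level is -34.7 + 1 = -33.7 dBFS.
Make-up = target − compressed = -14.7 − (-33.7) = 19 dB.

19 dB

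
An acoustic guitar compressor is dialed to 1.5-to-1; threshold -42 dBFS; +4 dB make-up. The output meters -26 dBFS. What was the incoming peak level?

-24 dBFS

Stripping the +4 dB make-up gives -30 dBFS at the gain stage.
That's 12 dB above the -42 dBFS threshold.
Undo the ratio: input overshoot = 12 × 1.5 = 18 dB, giving input = -24 dBFS.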